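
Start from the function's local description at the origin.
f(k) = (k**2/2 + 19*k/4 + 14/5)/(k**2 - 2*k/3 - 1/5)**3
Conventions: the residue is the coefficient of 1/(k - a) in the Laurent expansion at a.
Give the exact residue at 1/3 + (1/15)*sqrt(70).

The factor k**2 - 2*k/3 - 1/5 splits as (k - a)(k - a') with a = 1/3 + (1/15)*sqrt(70), a' = 1/3 - (1/15)*sqrt(70). At the order-3 pole a set g(k) = (k - a)^3*f(k) = [k**2/2 + 19*k/4 + 14/5] / (k - a')^3.
Order-3 pole: residue = g''(a)/2; g''(1/3 + (1/15)*sqrt(70)) = (319815/87808)*sqrt(70), so the residue is (319815/175616)*sqrt(70).

The residue is (319815/175616)*sqrt(70).


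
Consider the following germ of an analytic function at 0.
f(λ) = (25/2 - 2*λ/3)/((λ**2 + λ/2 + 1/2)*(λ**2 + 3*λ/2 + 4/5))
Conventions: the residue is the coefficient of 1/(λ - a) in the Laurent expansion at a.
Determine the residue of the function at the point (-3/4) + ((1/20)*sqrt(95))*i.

The residue is (635/44) - ((3605/2508)*sqrt(95))*i.

The factor λ**2 + 3*λ/2 + 4/5 splits as (λ - a)(λ - a') with a = (-3/4) + ((1/20)*sqrt(95))*i, a' = (-3/4) - ((1/20)*sqrt(95))*i. At the order-1 pole a set g(λ) = (λ - a)*f(λ) = [(25/2 - 2*λ/3)/(λ**2 + λ/2 + 1/2)] / (λ - a').
Simple pole: residue = g(a) at a = (-3/4) + ((1/20)*sqrt(95))*i, which is (635/44) - ((3605/2508)*sqrt(95))*i.


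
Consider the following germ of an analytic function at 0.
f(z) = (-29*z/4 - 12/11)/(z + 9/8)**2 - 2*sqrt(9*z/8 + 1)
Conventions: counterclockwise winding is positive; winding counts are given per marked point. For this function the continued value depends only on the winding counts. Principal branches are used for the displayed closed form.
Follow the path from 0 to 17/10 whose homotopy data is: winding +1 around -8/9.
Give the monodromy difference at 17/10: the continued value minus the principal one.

The rational part is single-valued and drops out of the difference; each branch term changes only by its own monodromy.
(-2)*sqrt(1 - z/(-8/9)): winding +1 is odd, the square root flips sign, contributing -2*(-2)*sqrt(1 - (17/10)/(-8/9)) = -2*(-2)*sqrt(233/80) = (1/5)*sqrt(1165).
Summing the contributions at z = 17/10 gives (1/5)*sqrt(1165).

Continued minus principal equals (1/5)*sqrt(1165).


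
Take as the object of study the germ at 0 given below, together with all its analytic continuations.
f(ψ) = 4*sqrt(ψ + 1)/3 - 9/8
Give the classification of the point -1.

The term (4/3)*sqrt(1 - ψ/(-1)) has argument 1 - -1/(-1) = 0 at -1: a square-root (algebraic, two-sheeted) branch point; the remaining terms are analytic or single-valued there.

The point is an algebraic (square-root) branch point.


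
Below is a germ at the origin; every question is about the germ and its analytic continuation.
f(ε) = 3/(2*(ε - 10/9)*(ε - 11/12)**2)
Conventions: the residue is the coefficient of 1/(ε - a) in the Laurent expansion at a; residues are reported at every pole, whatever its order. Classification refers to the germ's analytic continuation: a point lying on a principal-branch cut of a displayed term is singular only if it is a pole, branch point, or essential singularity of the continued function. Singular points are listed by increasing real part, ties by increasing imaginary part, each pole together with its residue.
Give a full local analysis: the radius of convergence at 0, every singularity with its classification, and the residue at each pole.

Radius of convergence at 0: 11/12.
At 11/12: a pole of order 2; residue -1944/49.
At 10/9: a pole of order 1; residue 1944/49.

Denominator factor (ε - 11/12)^2: pole of order 2 at 11/12, modulus 11/12.
Denominator factor (ε - 10/9): pole of order 1 at 10/9, modulus 10/9.
The radius of convergence is the smallest modulus among the singular points: 11/12.
At the order-2 pole 11/12 set g(ε) = (ε - (11/12))^2*f(ε) = 3/(2*(ε - 10/9)).
Order-2 pole: residue = g'(a); g'(11/12) = -1944/49, so the residue is -1944/49.
At the order-1 pole 10/9 set g(ε) = (ε - (10/9))*f(ε) = 3/(2*(ε - 11/12)**2).
Simple pole: residue = g(a) at a = 10/9, which is 1944/49.
List the singular points by increasing real part (a conjugate pair: the negative imaginary part first).


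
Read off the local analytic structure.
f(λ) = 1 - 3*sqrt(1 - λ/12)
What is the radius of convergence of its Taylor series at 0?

The radius of convergence is 12.

Branch term (-3)*sqrt(1 - λ/(12)): its argument vanishes at λ = 12, a square-root branch point, modulus 12.
The radius of convergence is the smallest modulus among the singular points: 12.


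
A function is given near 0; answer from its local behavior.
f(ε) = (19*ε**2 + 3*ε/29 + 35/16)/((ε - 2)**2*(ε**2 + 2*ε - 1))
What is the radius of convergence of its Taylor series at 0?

Denominator factor (ε - 2)^2: pole of order 2 at 2, modulus 2.
Denominator factor (ε**2 + 2*ε - 1): discriminant 8, real irrational roots -1 + sqrt(2) and -1 - sqrt(2); poles of order 1, moduli -1 + sqrt(2) and 1 + sqrt(2).
The radius of convergence is the smallest modulus among the singular points: -1 + sqrt(2).

The radius of convergence is -1 + sqrt(2).


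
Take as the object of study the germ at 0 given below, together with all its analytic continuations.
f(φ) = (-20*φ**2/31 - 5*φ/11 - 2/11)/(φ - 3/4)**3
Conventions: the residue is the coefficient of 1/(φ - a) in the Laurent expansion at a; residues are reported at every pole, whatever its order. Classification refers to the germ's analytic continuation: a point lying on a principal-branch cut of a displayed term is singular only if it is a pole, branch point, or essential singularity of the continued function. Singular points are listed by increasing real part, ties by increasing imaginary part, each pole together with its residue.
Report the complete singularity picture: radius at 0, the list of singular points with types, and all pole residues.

Radius of convergence at 0: 3/4.
At 3/4: a pole of order 3; residue -20/31.

Denominator factor (φ - 3/4)^3: pole of order 3 at 3/4, modulus 3/4.
The radius of convergence is the smallest modulus among the singular points: 3/4.
At the order-3 pole 3/4 set g(φ) = (φ - (3/4))^3*f(φ) = -20*φ**2/31 - 5*φ/11 - 2/11.
Order-3 pole: residue = g''(a)/2; g''(3/4) = -40/31, so the residue is -20/31.


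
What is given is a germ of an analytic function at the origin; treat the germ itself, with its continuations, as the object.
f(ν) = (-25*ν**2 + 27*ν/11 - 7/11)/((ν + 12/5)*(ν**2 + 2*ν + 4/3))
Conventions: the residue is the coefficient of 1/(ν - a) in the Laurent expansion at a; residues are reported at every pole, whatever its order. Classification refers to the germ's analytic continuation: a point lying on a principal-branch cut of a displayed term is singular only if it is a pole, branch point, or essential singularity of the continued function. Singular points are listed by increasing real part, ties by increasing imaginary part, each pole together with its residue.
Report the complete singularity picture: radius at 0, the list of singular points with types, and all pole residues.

Denominator factor (ν**2 + 2*ν + 4/3): discriminant -4/3, complex-conjugate roots (-1) + ((1/3)*sqrt(3))*i and (-1) - ((1/3)*sqrt(3))*i; poles of order 1, moduli (2/3)*sqrt(3) and (2/3)*sqrt(3).
Denominator factor (ν + 12/5): pole of order 1 at -12/5, modulus 12/5.
The radius of convergence is the smallest modulus among the singular points: (2/3)*sqrt(3).
At the order-1 pole -12/5 set g(ν) = (ν - (-12/5))*f(ν) = (-25*ν**2 + 27*ν/11 - 7/11)/(ν**2 + 2*ν + 4/3).
Simple pole: residue = g(a) at a = -12/5, which is -124185/1892.
The factor ν**2 + 2*ν + 4/3 splits as (ν - a)(ν - a') with a = (-1) - ((1/3)*sqrt(3))*i, a' = (-1) + ((1/3)*sqrt(3))*i. At the order-1 pole a set g(ν) = (ν - a)*f(ν) = [(-25*ν**2 + 27*ν/11 - 7/11)/(ν + 12/5)] / (ν - a').
Simple pole: residue = g(a) at a = (-1) - ((1/3)*sqrt(3))*i, which is (76885/3784) - ((8395/3784)*sqrt(3))*i.
The factor ν**2 + 2*ν + 4/3 splits as (ν - a)(ν - a') with a = (-1) + ((1/3)*sqrt(3))*i, a' = (-1) - ((1/3)*sqrt(3))*i. At the order-1 pole a set g(ν) = (ν - a)*f(ν) = [(-25*ν**2 + 27*ν/11 - 7/11)/(ν + 12/5)] / (ν - a').
Simple pole: residue = g(a) at a = (-1) + ((1/3)*sqrt(3))*i, which is (76885/3784) + ((8395/3784)*sqrt(3))*i.
List the singular points by increasing real part (a conjugate pair: the negative imaginary part first).

Radius of convergence at 0: (2/3)*sqrt(3).
At -12/5: a pole of order 1; residue -124185/1892.
At (-1) - ((1/3)*sqrt(3))*i: a pole of order 1; residue (76885/3784) - ((8395/3784)*sqrt(3))*i.
At (-1) + ((1/3)*sqrt(3))*i: a pole of order 1; residue (76885/3784) + ((8395/3784)*sqrt(3))*i.


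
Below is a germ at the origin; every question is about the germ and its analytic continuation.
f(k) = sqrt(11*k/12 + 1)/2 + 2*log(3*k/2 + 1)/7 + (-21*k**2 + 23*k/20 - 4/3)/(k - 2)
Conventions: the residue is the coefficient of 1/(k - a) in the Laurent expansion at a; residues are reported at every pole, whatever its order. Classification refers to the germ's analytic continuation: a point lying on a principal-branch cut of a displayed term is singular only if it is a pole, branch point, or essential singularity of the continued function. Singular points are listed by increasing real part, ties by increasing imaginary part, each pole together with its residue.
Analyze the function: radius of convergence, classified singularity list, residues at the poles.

Denominator factor (k - 2): pole of order 1 at 2, modulus 2.
Branch term (2/7)*log(1 - k/(-2/3)): its argument vanishes at k = -2/3, a logarithmic branch point, modulus 2/3.
Branch term (1/2)*sqrt(1 - k/(-12/11)): its argument vanishes at k = -12/11, a square-root branch point, modulus 12/11.
The radius of convergence is the smallest modulus among the singular points: 2/3.
The branch terms are analytic at 2 and contribute nothing to the residue; only the rational part matters.
At the order-1 pole 2 set g(k) = (k - (2))*(rational part) = -21*k**2 + 23*k/20 - 4/3.
Simple pole: residue = g(a) at a = 2, which is -2491/30.
List the singular points by increasing real part (a conjugate pair: the negative imaginary part first).

Radius of convergence at 0: 2/3.
At -12/11: an algebraic (square-root) branch point.
At -2/3: a logarithmic branch point.
At 2: a pole of order 1; residue -2491/30.


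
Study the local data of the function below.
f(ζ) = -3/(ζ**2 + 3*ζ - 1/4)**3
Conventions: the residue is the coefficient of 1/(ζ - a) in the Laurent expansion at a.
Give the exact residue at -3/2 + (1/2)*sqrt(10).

The factor ζ**2 + 3*ζ - 1/4 splits as (ζ - a)(ζ - a') with a = -3/2 + (1/2)*sqrt(10), a' = -3/2 - (1/2)*sqrt(10). At the order-3 pole a set g(ζ) = (ζ - a)^3*f(ζ) = [-3] / (ζ - a')^3.
Order-3 pole: residue = g''(a)/2; g''(-3/2 + (1/2)*sqrt(10)) = -(9/250)*sqrt(10), so the residue is -(9/500)*sqrt(10).

The residue is -(9/500)*sqrt(10).


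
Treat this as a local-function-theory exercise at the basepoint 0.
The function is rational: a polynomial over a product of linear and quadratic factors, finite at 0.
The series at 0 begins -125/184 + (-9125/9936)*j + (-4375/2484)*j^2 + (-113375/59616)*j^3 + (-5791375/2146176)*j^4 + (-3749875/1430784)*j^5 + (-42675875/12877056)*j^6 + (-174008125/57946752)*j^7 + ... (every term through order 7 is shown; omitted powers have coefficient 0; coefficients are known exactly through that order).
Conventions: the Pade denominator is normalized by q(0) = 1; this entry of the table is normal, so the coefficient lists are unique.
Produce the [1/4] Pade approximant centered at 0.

Taylor coefficients needed (read off): a_0 = -125/184, a_1 = -9125/9936, a_2 = -4375/2484, a_3 = -113375/59616, a_4 = -5791375/2146176, a_5 = -3749875/1430784.
Write the denominator as Q(j) = 1 + q1*j + q2*j^2 + q3*j^3 + q4*j^4. Requiring Q*f - P = O(j^6) with deg P <= 1 kills the coefficients of j^2..j^5 in Q*f:
  j^2: a_2 + q1*a_1 + q2*a_0 = 0, i.e. -4375/2484 + (-9125/9936)*q1 + (-125/184)*q2 = 0.
  j^3: a_3 + q1*a_2 + q2*a_1 + q3*a_0 = 0, i.e. -113375/59616 + (-4375/2484)*q1 + (-9125/9936)*q2 + (-125/184)*q3 = 0.
  j^4: a_4 + q1*a_3 + q2*a_2 + q3*a_1 + q4*a_0 = 0, i.e. -5791375/2146176 + (-113375/59616)*q1 + (-4375/2484)*q2 + (-9125/9936)*q3 + (-125/184)*q4 = 0.
  j^5: a_5 + q1*a_4 + q2*a_3 + q3*a_2 + q4*a_1 = 0, i.e. -3749875/1430784 + (-5791375/2146176)*q1 + (-113375/59616)*q2 + (-4375/2484)*q3 + (-9125/9936)*q4 = 0.
Solving this linear system: q1 = -7284793/4728086, q2 = -14460239/28368516, q3 = 962149855/510633288, q4 = -451742275/510633288.
The numerator is Q*f truncated at degree 1: P0 = a_0 = -125/184; P1 = a_1 + q1*a_0 = 188392750/1468070703.

The Pade approximant has numerator coefficients [-125/184, 188392750/1468070703]; denominator coefficients [1, -7284793/4728086, -14460239/28368516, 962149855/510633288, -451742275/510633288].


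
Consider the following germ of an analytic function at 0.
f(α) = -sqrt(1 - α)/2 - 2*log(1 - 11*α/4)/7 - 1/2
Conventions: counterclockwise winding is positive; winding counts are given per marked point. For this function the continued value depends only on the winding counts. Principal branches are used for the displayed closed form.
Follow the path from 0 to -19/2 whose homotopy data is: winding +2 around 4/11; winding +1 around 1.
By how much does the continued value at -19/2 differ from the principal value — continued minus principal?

The rational part is single-valued and drops out of the difference; each branch term changes only by its own monodromy.
(-1/2)*sqrt(1 - α/(1)): winding +1 is odd, the square root flips sign, contributing -2*(-1/2)*sqrt(1 - (-19/2)/(1)) = -2*(-1/2)*sqrt(21/2) = (1/2)*sqrt(42).
(-2/7)*log(1 - α/(4/11)): each positive loop around 4/11 adds 2*pi*i to the log, so winding +2 contributes (-2/7)*(2)*2*pi*i = -(8/7)*pi*i.
Summing the contributions at α = -19/2 gives ((1/2)*sqrt(42)) - ((8/7)*pi)*i.

Continued minus principal equals ((1/2)*sqrt(42)) - ((8/7)*pi)*i.


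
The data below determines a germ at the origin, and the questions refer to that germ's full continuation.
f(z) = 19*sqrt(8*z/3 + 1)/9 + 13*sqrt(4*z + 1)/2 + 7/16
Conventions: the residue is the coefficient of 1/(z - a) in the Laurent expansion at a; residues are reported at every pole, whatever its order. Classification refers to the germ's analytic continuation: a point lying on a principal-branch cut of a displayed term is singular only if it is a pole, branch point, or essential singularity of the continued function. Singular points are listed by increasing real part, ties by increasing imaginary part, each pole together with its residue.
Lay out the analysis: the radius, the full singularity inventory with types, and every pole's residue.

Radius of convergence at 0: 1/4.
At -3/8: an algebraic (square-root) branch point.
At -1/4: an algebraic (square-root) branch point.

Branch term (19/9)*sqrt(1 - z/(-3/8)): its argument vanishes at z = -3/8, a square-root branch point, modulus 3/8.
Branch term (13/2)*sqrt(1 - z/(-1/4)): its argument vanishes at z = -1/4, a square-root branch point, modulus 1/4.
The radius of convergence is the smallest modulus among the singular points: 1/4.
List the singular points by increasing real part (a conjugate pair: the negative imaginary part first).


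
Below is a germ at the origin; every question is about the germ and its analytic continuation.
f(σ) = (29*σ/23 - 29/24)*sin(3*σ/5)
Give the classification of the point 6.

The point is a regular point.

There is no denominator, hence no pole anywhere.
The factor sin(3*σ/5) is entire.
So the germ continues analytically to 6.


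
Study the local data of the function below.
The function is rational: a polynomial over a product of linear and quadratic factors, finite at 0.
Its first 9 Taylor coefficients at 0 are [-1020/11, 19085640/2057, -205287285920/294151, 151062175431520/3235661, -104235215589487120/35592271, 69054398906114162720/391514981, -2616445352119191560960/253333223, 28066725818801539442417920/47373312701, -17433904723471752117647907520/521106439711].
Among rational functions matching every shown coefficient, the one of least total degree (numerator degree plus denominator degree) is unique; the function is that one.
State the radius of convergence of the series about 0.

No rational of total degree below 7 reproduces all 9 coefficients; solving the [2/5] Pade equations on them gives f(ν) = (-14*ν**2/39 - 14*ν/17 - 17/10)/((ν + 11/6)*(ν**2 - 5*ν - 1/10)**2), whose expansion matches every shown term.
Denominator factor (ν**2 - 5*ν - 1/10)^2: discriminant 127/5, real irrational roots 5/2 + (1/10)*sqrt(635) and 5/2 - (1/10)*sqrt(635); poles of order 2, moduli 5/2 + (1/10)*sqrt(635) and -5/2 + (1/10)*sqrt(635).
Denominator factor (ν + 11/6): pole of order 1 at -11/6, modulus 11/6.
The radius of convergence is the smallest modulus among the singular points: -5/2 + (1/10)*sqrt(635).

The radius of convergence is -5/2 + (1/10)*sqrt(635).


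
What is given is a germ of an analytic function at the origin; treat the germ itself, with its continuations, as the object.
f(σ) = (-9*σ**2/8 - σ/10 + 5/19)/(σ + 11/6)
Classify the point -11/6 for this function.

The point is a pole of order 1.

The denominator factor σ + 11/6 vanishes at -11/6 and appears to the power 1; the numerator there equals -30413/9120, nonzero, and no other factor vanishes.
Hence a pole whose order is the multiplicity, 1.


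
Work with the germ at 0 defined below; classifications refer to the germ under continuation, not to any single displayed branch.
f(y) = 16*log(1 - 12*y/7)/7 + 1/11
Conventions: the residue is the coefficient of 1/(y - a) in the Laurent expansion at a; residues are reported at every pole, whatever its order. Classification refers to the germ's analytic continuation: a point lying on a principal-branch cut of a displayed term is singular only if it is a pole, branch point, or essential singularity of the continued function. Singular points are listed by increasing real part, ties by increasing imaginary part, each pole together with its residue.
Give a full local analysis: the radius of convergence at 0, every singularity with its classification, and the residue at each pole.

Radius of convergence at 0: 7/12.
At 7/12: a logarithmic branch point.

Branch term (16/7)*log(1 - y/(7/12)): its argument vanishes at y = 7/12, a logarithmic branch point, modulus 7/12.
The radius of convergence is the smallest modulus among the singular points: 7/12.


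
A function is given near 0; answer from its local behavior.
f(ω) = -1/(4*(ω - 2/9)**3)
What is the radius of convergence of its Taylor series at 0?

Denominator factor (ω - 2/9)^3: pole of order 3 at 2/9, modulus 2/9.
The radius of convergence is the smallest modulus among the singular points: 2/9.

The radius of convergence is 2/9.


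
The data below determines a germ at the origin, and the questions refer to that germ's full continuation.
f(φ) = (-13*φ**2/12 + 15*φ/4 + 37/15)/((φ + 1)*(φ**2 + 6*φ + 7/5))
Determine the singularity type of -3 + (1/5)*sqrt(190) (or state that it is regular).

The denominator factor φ**2 + 6*φ + 7/5 vanishes at -3 + (1/5)*sqrt(190) and appears to the power 1; the numerator there equals -803/30 + (41/20)*sqrt(190), nonzero, and no other factor vanishes.
Hence a pole whose order is the multiplicity, 1.

The point is a pole of order 1.


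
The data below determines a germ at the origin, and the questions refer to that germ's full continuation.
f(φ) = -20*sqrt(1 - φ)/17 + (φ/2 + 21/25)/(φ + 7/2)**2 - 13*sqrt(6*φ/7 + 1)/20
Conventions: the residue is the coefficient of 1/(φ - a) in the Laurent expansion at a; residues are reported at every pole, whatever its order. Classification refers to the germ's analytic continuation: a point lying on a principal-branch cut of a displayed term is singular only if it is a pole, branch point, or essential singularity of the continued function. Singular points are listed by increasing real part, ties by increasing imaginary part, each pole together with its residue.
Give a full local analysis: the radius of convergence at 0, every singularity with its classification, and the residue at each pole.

Denominator factor (φ + 7/2)^2: pole of order 2 at -7/2, modulus 7/2.
Branch term (-20/17)*sqrt(1 - φ/(1)): its argument vanishes at φ = 1, a square-root branch point, modulus 1.
Branch term (-13/20)*sqrt(1 - φ/(-7/6)): its argument vanishes at φ = -7/6, a square-root branch point, modulus 7/6.
The radius of convergence is the smallest modulus among the singular points: 1.
The branch terms are analytic at -7/2 and contribute nothing to the residue; only the rational part matters.
At the order-2 pole -7/2 set g(φ) = (φ - (-7/2))^2*(rational part) = φ/2 + 21/25.
Order-2 pole: residue = g'(a); g'(-7/2) = 1/2, so the residue is 1/2.
List the singular points by increasing real part (a conjugate pair: the negative imaginary part first).

Radius of convergence at 0: 1.
At -7/2: a pole of order 2; residue 1/2.
At -7/6: an algebraic (square-root) branch point.
At 1: an algebraic (square-root) branch point.


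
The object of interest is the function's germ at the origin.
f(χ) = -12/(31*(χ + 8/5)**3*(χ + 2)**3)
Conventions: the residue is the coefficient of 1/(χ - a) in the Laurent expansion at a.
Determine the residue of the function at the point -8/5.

The residue is -28125/124.

At the order-3 pole -8/5 set g(χ) = (χ - (-8/5))^3*f(χ) = -12/(31*(χ + 2)**3).
Order-3 pole: residue = g''(a)/2; g''(-8/5) = -28125/62, so the residue is -28125/124.


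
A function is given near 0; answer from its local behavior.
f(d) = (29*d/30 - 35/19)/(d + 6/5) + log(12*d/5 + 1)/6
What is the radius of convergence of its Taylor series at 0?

Denominator factor (d + 6/5): pole of order 1 at -6/5, modulus 6/5.
Branch term (1/6)*log(1 - d/(-5/12)): its argument vanishes at d = -5/12, a logarithmic branch point, modulus 5/12.
The radius of convergence is the smallest modulus among the singular points: 5/12.

The radius of convergence is 5/12.


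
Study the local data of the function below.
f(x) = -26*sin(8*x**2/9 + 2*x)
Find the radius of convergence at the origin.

The factor -sin(8*x**2/9 + 2*x) is entire and contributes no finite singular point.
The polynomial part has no poles.
No finite singular points: the Taylor series at 0 converges everywhere.

The radius of convergence is infinite.


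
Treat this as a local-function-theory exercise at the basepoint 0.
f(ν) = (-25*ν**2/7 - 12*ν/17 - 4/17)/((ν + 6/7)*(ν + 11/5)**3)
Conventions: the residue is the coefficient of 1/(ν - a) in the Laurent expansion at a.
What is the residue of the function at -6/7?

The residue is -1643000/1764991.

At the order-1 pole -6/7 set g(ν) = (ν - (-6/7))*f(ν) = (-25*ν**2/7 - 12*ν/17 - 4/17)/(ν + 11/5)**3.
Simple pole: residue = g(a) at a = -6/7, which is -1643000/1764991.


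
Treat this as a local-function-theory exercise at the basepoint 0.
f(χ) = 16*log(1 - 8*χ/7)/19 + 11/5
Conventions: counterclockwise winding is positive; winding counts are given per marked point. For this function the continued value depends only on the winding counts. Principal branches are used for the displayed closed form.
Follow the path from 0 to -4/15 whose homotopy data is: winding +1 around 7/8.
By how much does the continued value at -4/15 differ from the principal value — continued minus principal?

The rational part is single-valued and drops out of the difference; each branch term changes only by its own monodromy.
(16/19)*log(1 - χ/(7/8)): each positive loop around 7/8 adds 2*pi*i to the log, so winding +1 contributes (16/19)*(1)*2*pi*i = (32/19)*pi*i.
Summing the contributions at χ = -4/15 gives (32/19)*pi*i.

Continued minus principal equals (32/19)*pi*i.


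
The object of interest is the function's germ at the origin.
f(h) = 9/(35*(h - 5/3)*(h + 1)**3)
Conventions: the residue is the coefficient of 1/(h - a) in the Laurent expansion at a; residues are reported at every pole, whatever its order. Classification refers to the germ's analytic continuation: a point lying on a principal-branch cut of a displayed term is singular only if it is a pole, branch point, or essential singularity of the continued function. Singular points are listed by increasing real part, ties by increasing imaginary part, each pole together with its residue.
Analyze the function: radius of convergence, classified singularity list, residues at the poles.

Denominator factor (h + 1)^3: pole of order 3 at -1, modulus 1.
Denominator factor (h - 5/3): pole of order 1 at 5/3, modulus 5/3.
The radius of convergence is the smallest modulus among the singular points: 1.
At the order-3 pole -1 set g(h) = (h - (-1))^3*f(h) = 9/(35*(h - 5/3)).
Order-3 pole: residue = g''(a)/2; g''(-1) = -243/8960, so the residue is -243/17920.
At the order-1 pole 5/3 set g(h) = (h - (5/3))*f(h) = 9/(35*(h + 1)**3).
Simple pole: residue = g(a) at a = 5/3, which is 243/17920.
List the singular points by increasing real part (a conjugate pair: the negative imaginary part first).

Radius of convergence at 0: 1.
At -1: a pole of order 3; residue -243/17920.
At 5/3: a pole of order 1; residue 243/17920.


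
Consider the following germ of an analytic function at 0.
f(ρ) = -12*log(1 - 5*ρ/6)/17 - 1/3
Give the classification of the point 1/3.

The point is a regular point.

There is no denominator, hence no pole anywhere.
Branch term log(1 - ρ/(6/5)): argument at 1/3 is 13/18, nonzero, so 1/3 is not its branch point (a point on a principal cut is still regular for the continued germ).
So the germ continues analytically to 1/3.


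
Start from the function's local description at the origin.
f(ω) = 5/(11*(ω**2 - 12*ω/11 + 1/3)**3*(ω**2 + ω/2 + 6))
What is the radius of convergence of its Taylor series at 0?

The radius of convergence is (1/3)*sqrt(3).

Denominator factor (ω**2 - 12*ω/11 + 1/3)^3: discriminant -52/363, complex-conjugate roots (6/11) + ((1/33)*sqrt(39))*i and (6/11) - ((1/33)*sqrt(39))*i; poles of order 3, moduli (1/3)*sqrt(3) and (1/3)*sqrt(3).
Denominator factor (ω**2 + ω/2 + 6): discriminant -95/4, complex-conjugate roots (-1/4) + ((1/4)*sqrt(95))*i and (-1/4) - ((1/4)*sqrt(95))*i; poles of order 1, moduli sqrt(6) and sqrt(6).
The radius of convergence is the smallest modulus among the singular points: (1/3)*sqrt(3).


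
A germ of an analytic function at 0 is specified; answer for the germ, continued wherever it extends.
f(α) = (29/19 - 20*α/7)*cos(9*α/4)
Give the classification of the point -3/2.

The point is a regular point.

There is no denominator, hence no pole anywhere.
The factor cos(9*α/4) is entire.
So the germ continues analytically to -3/2.


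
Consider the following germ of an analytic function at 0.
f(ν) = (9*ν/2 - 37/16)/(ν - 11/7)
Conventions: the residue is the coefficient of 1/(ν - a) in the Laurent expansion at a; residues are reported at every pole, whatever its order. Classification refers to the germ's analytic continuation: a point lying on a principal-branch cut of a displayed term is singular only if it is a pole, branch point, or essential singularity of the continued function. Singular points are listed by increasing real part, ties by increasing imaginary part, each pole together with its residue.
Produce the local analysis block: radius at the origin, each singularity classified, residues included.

Radius of convergence at 0: 11/7.
At 11/7: a pole of order 1; residue 533/112.

Denominator factor (ν - 11/7): pole of order 1 at 11/7, modulus 11/7.
The radius of convergence is the smallest modulus among the singular points: 11/7.
At the order-1 pole 11/7 set g(ν) = (ν - (11/7))*f(ν) = 9*ν/2 - 37/16.
Simple pole: residue = g(a) at a = 11/7, which is 533/112.


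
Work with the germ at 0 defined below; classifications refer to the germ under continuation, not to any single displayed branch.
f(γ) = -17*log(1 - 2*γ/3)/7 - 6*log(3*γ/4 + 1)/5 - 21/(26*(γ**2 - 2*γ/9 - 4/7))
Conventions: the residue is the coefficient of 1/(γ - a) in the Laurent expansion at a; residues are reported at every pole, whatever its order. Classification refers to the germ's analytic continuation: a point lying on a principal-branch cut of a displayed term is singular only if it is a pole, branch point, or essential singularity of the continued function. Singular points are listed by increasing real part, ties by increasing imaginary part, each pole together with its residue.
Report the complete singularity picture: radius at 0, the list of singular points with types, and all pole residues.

Denominator factor (γ**2 - 2*γ/9 - 4/7): discriminant 1324/567, real irrational roots 1/9 + (1/63)*sqrt(2317) and 1/9 - (1/63)*sqrt(2317); poles of order 1, moduli 1/9 + (1/63)*sqrt(2317) and -1/9 + (1/63)*sqrt(2317).
Branch term (-17/7)*log(1 - γ/(3/2)): its argument vanishes at γ = 3/2, a logarithmic branch point, modulus 3/2.
Branch term (-6/5)*log(1 - γ/(-4/3)): its argument vanishes at γ = -4/3, a logarithmic branch point, modulus 4/3.
The radius of convergence is the smallest modulus among the singular points: -1/9 + (1/63)*sqrt(2317).
The branch terms are analytic at 1/9 - (1/63)*sqrt(2317) and contribute nothing to the residue; only the rational part matters.
The factor γ**2 - 2*γ/9 - 4/7 splits as (γ - a)(γ - a') with a = 1/9 - (1/63)*sqrt(2317), a' = 1/9 + (1/63)*sqrt(2317). At the order-1 pole a set g(γ) = (γ - a)*(rational part) = [-21/26] / (γ - a').
Simple pole: residue = g(a) at a = 1/9 - (1/63)*sqrt(2317), which is (189/17212)*sqrt(2317).
The branch terms are analytic at 1/9 + (1/63)*sqrt(2317) and contribute nothing to the residue; only the rational part matters.
The factor γ**2 - 2*γ/9 - 4/7 splits as (γ - a)(γ - a') with a = 1/9 + (1/63)*sqrt(2317), a' = 1/9 - (1/63)*sqrt(2317). At the order-1 pole a set g(γ) = (γ - a)*(rational part) = [-21/26] / (γ - a').
Simple pole: residue = g(a) at a = 1/9 + (1/63)*sqrt(2317), which is -(189/17212)*sqrt(2317).
List the singular points by increasing real part (a conjugate pair: the negative imaginary part first).

Radius of convergence at 0: -1/9 + (1/63)*sqrt(2317).
At -4/3: a logarithmic branch point.
At 1/9 - (1/63)*sqrt(2317): a pole of order 1; residue (189/17212)*sqrt(2317).
At 1/9 + (1/63)*sqrt(2317): a pole of order 1; residue -(189/17212)*sqrt(2317).
At 3/2: a logarithmic branch point.


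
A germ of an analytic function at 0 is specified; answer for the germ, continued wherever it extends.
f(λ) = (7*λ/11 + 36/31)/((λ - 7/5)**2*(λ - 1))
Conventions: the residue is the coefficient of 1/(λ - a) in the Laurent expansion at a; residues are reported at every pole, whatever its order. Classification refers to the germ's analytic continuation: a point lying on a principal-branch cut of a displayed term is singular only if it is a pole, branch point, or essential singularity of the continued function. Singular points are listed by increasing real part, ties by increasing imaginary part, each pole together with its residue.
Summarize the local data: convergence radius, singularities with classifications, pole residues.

Radius of convergence at 0: 1.
At 1: a pole of order 1; residue 15325/1364.
At 7/5: a pole of order 2; residue -15325/1364.

Denominator factor (λ - 1): pole of order 1 at 1, modulus 1.
Denominator factor (λ - 7/5)^2: pole of order 2 at 7/5, modulus 7/5.
The radius of convergence is the smallest modulus among the singular points: 1.
At the order-1 pole 1 set g(λ) = (λ - (1))*f(λ) = (7*λ/11 + 36/31)/(λ - 7/5)**2.
Simple pole: residue = g(a) at a = 1, which is 15325/1364.
At the order-2 pole 7/5 set g(λ) = (λ - (7/5))^2*f(λ) = (7*λ/11 + 36/31)/(λ - 1).
Order-2 pole: residue = g'(a); g'(7/5) = -15325/1364, so the residue is -15325/1364.
List the singular points by increasing real part (a conjugate pair: the negative imaginary part first).


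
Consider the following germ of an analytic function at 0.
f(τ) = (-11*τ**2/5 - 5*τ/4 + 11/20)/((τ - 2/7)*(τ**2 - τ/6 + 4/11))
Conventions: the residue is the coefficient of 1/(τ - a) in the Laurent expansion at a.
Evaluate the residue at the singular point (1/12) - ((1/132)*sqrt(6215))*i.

The residue is (-28721/25720) - ((63847/2906360)*sqrt(6215))*i.

The factor τ**2 - τ/6 + 4/11 splits as (τ - a)(τ - a') with a = (1/12) - ((1/132)*sqrt(6215))*i, a' = (1/12) + ((1/132)*sqrt(6215))*i. At the order-1 pole a set g(τ) = (τ - a)*f(τ) = [(-11*τ**2/5 - 5*τ/4 + 11/20)/(τ - 2/7)] / (τ - a').
Simple pole: residue = g(a) at a = (1/12) - ((1/132)*sqrt(6215))*i, which is (-28721/25720) - ((63847/2906360)*sqrt(6215))*i.


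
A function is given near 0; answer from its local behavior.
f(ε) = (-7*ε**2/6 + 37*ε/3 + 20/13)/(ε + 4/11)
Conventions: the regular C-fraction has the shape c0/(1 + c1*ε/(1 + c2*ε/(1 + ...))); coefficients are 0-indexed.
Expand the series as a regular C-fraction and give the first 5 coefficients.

Taylor coefficients (expand at 0): a_0 = 55/13, a_1 = 869/39, a_2 = -20119/312, a_3 = 221309/1248, a_4 = -2434399/4992.
c0 = a_0 = 55/13. Peel one level at a time: if S = 1 + c*ε/S' with S'(0) = 1, then c is the ε-coefficient of S and S' = c*ε/(S - 1).
S_1 = c0/f = 1 + (-79/15)*ε + (77363/1800)*ε^2 + ...; c1 = -79/15.
S_2 = c1*ε/(S_1 - 1) = 1 + (77363/9480)*ε + (166439/399424)*ε^2 + ...; c2 = 77363/9480.
S_3 = c2*ε/(S_2 - 1) = 1 + (-192045/3761032)*ε + (-1344315/283315208)*ε^2 + ...; c3 = -192045/3761032.
S_4 = c3*ε/(S_3 - 1) = 1 + (-553/5951)*ε + ...; c4 = -553/5951.

The regular C-fraction coefficients are [55/13, -79/15, 77363/9480, -192045/3761032, -553/5951].


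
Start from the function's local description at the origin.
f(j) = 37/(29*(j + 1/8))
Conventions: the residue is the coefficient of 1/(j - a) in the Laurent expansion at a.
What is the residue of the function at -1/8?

At the order-1 pole -1/8 set g(j) = (j - (-1/8))*f(j) = 37/29.
Simple pole: residue = g(a) at a = -1/8, which is 37/29.

The residue is 37/29.


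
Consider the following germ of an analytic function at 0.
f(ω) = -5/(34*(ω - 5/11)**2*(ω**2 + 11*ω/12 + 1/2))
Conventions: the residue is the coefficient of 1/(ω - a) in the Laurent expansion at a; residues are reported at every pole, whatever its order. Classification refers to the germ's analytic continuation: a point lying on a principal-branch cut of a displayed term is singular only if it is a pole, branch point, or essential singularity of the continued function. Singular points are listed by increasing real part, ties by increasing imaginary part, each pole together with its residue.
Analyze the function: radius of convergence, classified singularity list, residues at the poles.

Radius of convergence at 0: 5/11.
At (-11/24) - ((1/24)*sqrt(167))*i: a pole of order 1; residue (-4811565/45222737) - ((34370655/7552197079)*sqrt(167))*i.
At (-11/24) + ((1/24)*sqrt(167))*i: a pole of order 1; residue (-4811565/45222737) + ((34370655/7552197079)*sqrt(167))*i.
At 5/11: a pole of order 2; residue 9623130/45222737.

Denominator factor (ω**2 + 11*ω/12 + 1/2): discriminant -167/144, complex-conjugate roots (-11/24) + ((1/24)*sqrt(167))*i and (-11/24) - ((1/24)*sqrt(167))*i; poles of order 1, moduli (1/2)*sqrt(2) and (1/2)*sqrt(2).
Denominator factor (ω - 5/11)^2: pole of order 2 at 5/11, modulus 5/11.
The radius of convergence is the smallest modulus among the singular points: 5/11.
The factor ω**2 + 11*ω/12 + 1/2 splits as (ω - a)(ω - a') with a = (-11/24) - ((1/24)*sqrt(167))*i, a' = (-11/24) + ((1/24)*sqrt(167))*i. At the order-1 pole a set g(ω) = (ω - a)*f(ω) = [-5/(34*(ω - 5/11)**2)] / (ω - a').
Simple pole: residue = g(a) at a = (-11/24) - ((1/24)*sqrt(167))*i, which is (-4811565/45222737) - ((34370655/7552197079)*sqrt(167))*i.
The factor ω**2 + 11*ω/12 + 1/2 splits as (ω - a)(ω - a') with a = (-11/24) + ((1/24)*sqrt(167))*i, a' = (-11/24) - ((1/24)*sqrt(167))*i. At the order-1 pole a set g(ω) = (ω - a)*f(ω) = [-5/(34*(ω - 5/11)**2)] / (ω - a').
Simple pole: residue = g(a) at a = (-11/24) + ((1/24)*sqrt(167))*i, which is (-4811565/45222737) + ((34370655/7552197079)*sqrt(167))*i.
At the order-2 pole 5/11 set g(ω) = (ω - (5/11))^2*f(ω) = -5/(34*(ω**2 + 11*ω/12 + 1/2)).
Order-2 pole: residue = g'(a); g'(5/11) = 9623130/45222737, so the residue is 9623130/45222737.
List the singular points by increasing real part (a conjugate pair: the negative imaginary part first).


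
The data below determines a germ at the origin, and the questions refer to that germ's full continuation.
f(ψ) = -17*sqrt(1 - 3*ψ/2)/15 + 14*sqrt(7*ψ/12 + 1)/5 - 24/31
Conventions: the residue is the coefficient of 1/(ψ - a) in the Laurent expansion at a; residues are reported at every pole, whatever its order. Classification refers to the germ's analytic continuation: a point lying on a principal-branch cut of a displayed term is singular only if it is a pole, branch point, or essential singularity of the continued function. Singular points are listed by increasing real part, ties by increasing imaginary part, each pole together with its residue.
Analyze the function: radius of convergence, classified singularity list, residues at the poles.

Radius of convergence at 0: 2/3.
At -12/7: an algebraic (square-root) branch point.
At 2/3: an algebraic (square-root) branch point.

Branch term (14/5)*sqrt(1 - ψ/(-12/7)): its argument vanishes at ψ = -12/7, a square-root branch point, modulus 12/7.
Branch term (-17/15)*sqrt(1 - ψ/(2/3)): its argument vanishes at ψ = 2/3, a square-root branch point, modulus 2/3.
The radius of convergence is the smallest modulus among the singular points: 2/3.
List the singular points by increasing real part (a conjugate pair: the negative imaginary part first).


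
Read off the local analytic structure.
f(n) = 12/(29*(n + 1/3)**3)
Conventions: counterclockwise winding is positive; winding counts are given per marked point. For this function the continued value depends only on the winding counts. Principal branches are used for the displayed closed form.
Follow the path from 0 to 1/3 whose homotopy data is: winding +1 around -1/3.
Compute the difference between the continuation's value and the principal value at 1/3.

Continued minus principal equals 0.

The function is rational, hence single-valued: continuing it around any pole returns the same value, so the difference is 0.


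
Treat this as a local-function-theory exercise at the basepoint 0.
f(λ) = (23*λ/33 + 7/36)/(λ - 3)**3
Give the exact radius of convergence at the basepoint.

The radius of convergence is 3.

Denominator factor (λ - 3)^3: pole of order 3 at 3, modulus 3.
The radius of convergence is the smallest modulus among the singular points: 3.


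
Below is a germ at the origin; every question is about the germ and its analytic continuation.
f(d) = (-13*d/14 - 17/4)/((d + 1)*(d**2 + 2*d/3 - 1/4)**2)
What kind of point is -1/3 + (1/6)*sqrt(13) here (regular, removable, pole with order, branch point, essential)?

The denominator factor d**2 + 2*d/3 - 1/4 vanishes at -1/3 + (1/6)*sqrt(13) and appears to the power 2; the numerator there equals -331/84 - (13/84)*sqrt(13), nonzero, and no other factor vanishes.
Hence a pole whose order is the multiplicity, 2.

The point is a pole of order 2.


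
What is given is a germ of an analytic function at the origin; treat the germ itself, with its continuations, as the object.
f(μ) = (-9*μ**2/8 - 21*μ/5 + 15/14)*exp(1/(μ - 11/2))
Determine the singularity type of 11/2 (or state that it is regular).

The point is an essential singularity.

The exponent 1/(μ - (11/2)) has a pole at 11/2, so exp(1/(μ - (11/2))) takes every nonzero value near it: an essential singularity (not a pole of any order).


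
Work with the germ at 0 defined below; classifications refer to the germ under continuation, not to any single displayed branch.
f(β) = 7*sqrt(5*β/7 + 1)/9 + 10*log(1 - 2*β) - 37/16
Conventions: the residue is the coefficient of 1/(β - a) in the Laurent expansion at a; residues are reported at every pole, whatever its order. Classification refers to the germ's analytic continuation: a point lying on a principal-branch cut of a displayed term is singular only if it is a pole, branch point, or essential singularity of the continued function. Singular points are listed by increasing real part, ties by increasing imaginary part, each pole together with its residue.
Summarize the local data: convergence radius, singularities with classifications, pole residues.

Branch term (10)*log(1 - β/(1/2)): its argument vanishes at β = 1/2, a logarithmic branch point, modulus 1/2.
Branch term (7/9)*sqrt(1 - β/(-7/5)): its argument vanishes at β = -7/5, a square-root branch point, modulus 7/5.
The radius of convergence is the smallest modulus among the singular points: 1/2.
List the singular points by increasing real part (a conjugate pair: the negative imaginary part first).

Radius of convergence at 0: 1/2.
At -7/5: an algebraic (square-root) branch point.
At 1/2: a logarithmic branch point.
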